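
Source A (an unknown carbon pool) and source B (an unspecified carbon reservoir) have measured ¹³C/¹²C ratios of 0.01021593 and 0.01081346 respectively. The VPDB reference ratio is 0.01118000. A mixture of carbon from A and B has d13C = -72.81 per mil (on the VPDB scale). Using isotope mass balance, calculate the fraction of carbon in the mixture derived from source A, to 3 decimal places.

0.749

δ_A = (0.01021593/0.01118000 − 1)×1000 = (0.913768 − 1)×1000 = -86.232 per mil
δ_B = (0.01081346/0.01118000 − 1)×1000 = (0.967215 − 1)×1000 = -32.785 per mil
f_A = (δ_mix − δ_B)/(δ_A − δ_B) = (-72.81 − (-32.785))/(-86.232 − (-32.785))
f_A = -40.025 / -53.446 = 0.7489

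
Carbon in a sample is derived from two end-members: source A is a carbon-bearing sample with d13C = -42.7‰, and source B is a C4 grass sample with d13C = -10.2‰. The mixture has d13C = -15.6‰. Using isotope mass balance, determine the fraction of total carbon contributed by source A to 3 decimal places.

δ_mix = f_A·δ_A + (1 − f_A)·δ_B  ⇒  f_A = (δ_mix − δ_B)/(δ_A − δ_B)
f_A = (-15.6 − (-10.2)) / (-42.7 − (-10.2))
f_A = -5.4 / -32.5 = 0.1662

0.166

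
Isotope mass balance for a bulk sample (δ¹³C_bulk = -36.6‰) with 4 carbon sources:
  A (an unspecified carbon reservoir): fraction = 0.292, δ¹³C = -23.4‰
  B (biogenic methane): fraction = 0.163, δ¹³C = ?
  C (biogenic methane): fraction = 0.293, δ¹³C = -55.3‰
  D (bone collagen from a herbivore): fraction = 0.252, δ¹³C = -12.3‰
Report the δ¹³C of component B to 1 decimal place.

-64.2‰

Isotope mass balance: δ_bulk = Σ fᵢ·δᵢ.
-36.6 = 0.292×(-23.4) + 0.163×δ_B + 0.293×(-55.3) + 0.252×(-12.3)
0.163·δ_B = -36.6 − (-26.135) = -10.465
δ_B = -10.465 / 0.163 = -64.20‰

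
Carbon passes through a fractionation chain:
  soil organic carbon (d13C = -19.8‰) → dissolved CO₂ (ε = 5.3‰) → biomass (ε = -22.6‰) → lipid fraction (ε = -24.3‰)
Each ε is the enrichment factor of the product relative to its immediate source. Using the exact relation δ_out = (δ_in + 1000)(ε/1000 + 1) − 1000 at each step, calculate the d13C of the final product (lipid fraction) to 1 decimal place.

-60.3‰

step 1: δ = (-19.80 + 1000)·(5.3/1000 + 1) − 1000 = -14.60‰
step 2: δ = (-14.60 + 1000)·(-22.6/1000 + 1) − 1000 = -36.87‰
step 3: δ = (-36.87 + 1000)·(-24.3/1000 + 1) − 1000 = -60.28‰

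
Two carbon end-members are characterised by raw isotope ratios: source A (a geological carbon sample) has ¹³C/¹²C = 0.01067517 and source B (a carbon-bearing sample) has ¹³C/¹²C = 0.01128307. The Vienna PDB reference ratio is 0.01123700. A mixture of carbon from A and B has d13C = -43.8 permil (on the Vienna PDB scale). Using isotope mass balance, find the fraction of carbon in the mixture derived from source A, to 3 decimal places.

δ_A = (0.01067517/0.01123700 − 1)×1000 = (0.950002 − 1)×1000 = -49.998 permil
δ_B = (0.01128307/0.01123700 − 1)×1000 = (1.004100 − 1)×1000 = 4.100 permil
f_A = (δ_mix − δ_B)/(δ_A − δ_B) = (-43.8 − (4.100))/(-49.998 − (4.100))
f_A = -47.900 / -54.098 = 0.8854

0.885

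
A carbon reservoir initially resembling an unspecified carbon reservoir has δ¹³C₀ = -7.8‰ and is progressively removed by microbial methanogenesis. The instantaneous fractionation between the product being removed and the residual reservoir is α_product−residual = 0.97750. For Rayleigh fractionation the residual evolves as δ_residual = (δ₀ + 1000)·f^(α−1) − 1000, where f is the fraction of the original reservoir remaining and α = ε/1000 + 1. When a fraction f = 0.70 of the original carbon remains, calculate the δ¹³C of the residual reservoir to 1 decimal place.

0.2‰

Rayleigh residual: δ_res = (δ₀ + 1000)·f^(α−1) − 1000
α − 1 = -0.02250
f^(α−1) = 0.70^(-0.02250) = 1.008057
δ_res = (-7.8 + 1000) × 1.008057 − 1000 = 1000.195 − 1000 = 0.19‰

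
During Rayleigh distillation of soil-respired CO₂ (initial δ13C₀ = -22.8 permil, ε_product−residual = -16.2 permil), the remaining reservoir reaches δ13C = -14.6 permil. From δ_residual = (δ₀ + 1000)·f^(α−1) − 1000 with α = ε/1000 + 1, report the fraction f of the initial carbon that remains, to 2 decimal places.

0.60

α − 1 = ε/1000 = -0.0162
(δ_res + 1000)/(δ₀ + 1000) = (-14.6 + 1000)/(-22.8 + 1000) = 985.4/977.2 = 1.008391
f = 1.008391^(1/-0.0162) = exp(ln(1.008391)/-0.0162) = exp(0.00836/-0.0162)
f = exp(-0.5158) = 0.5970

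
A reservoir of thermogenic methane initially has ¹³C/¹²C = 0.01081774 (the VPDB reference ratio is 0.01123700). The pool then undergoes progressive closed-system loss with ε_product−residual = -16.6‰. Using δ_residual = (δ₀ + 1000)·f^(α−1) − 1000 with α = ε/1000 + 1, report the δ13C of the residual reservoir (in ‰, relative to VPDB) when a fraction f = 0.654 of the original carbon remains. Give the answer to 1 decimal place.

δ₀ = (0.01081774/0.01123700 − 1)×1000 = (0.962689 − 1)×1000 = -37.311‰
α − 1 = ε/1000 = -0.0166
f^(α−1) = 0.654^(-0.0166) = 1.007074
δ_res = (-37.311 + 1000) × 1.007074 − 1000 = 969.499 − 1000 = -30.50‰

-30.5‰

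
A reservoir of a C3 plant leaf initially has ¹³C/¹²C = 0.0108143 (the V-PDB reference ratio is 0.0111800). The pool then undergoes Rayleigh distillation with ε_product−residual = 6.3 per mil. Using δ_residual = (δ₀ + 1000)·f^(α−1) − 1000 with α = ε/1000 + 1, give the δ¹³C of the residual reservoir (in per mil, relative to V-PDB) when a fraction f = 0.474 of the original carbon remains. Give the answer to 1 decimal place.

δ₀ = (0.0108143/0.0111800 − 1)×1000 = (0.967290 − 1)×1000 = -32.710 per mil
α − 1 = ε/1000 = 0.0063
f^(α−1) = 0.474^(0.0063) = 0.995308
δ_res = (-32.710 + 1000) × 0.995308 − 1000 = 962.751 − 1000 = -37.25 per mil

-37.2 per mil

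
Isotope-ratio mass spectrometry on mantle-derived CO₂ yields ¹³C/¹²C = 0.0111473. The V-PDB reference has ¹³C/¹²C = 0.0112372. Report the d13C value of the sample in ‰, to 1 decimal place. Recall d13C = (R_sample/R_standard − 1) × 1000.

-8.0‰

d13C = (R_sample / R_standard − 1) × 1000
R_sample / R_standard = 0.0111473 / 0.0112372 = 0.992000
d13C = (0.992000 − 1) × 1000 = -8.00‰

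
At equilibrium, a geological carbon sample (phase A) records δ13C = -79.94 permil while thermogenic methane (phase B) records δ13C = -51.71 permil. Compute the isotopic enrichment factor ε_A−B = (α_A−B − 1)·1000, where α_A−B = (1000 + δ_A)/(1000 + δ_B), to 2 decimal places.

-29.77 permil

α_A−B = (1000 + -79.94) / (1000 + -51.71) = 920.06 / 948.29 = 0.970231
ε_A−B = (0.970231 − 1) × 1000 = -29.769 permil
(The approximation ε ≈ δ_A − δ_B would give -28.23 permil.)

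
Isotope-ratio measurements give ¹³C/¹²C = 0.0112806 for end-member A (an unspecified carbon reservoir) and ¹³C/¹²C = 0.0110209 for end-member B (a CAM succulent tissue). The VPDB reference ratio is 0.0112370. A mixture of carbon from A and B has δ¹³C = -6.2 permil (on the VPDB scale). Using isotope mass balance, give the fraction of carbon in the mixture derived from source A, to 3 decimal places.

δ_A = (0.0112806/0.0112370 − 1)×1000 = (1.003880 − 1)×1000 = 3.880 permil
δ_B = (0.0110209/0.0112370 − 1)×1000 = (0.980769 − 1)×1000 = -19.231 permil
f_A = (δ_mix − δ_B)/(δ_A − δ_B) = (-6.2 − (-19.231))/(3.880 − (-19.231))
f_A = 13.031 / 23.111 = 0.5638

0.564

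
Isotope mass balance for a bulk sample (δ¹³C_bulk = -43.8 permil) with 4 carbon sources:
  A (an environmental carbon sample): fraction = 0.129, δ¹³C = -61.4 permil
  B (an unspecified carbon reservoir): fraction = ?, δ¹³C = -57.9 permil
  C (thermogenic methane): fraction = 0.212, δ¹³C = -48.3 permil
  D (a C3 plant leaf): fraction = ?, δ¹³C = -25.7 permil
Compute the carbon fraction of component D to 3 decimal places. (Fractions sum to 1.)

Let f_D and f_B be the unknown fractions; fractions sum to 1 so f_D + f_B = 0.659.
Mass balance: Σ fᵢ·δᵢ = δ_bulk ⇒ f_D·(-25.7) + f_B·(-57.9) = -43.8 − (-18.160) = -25.640
Substitute f_B = 0.659 − f_D:
f_D·(-25.7 − -57.9) = -25.640 − 0.659×(-57.9) = 12.516
f_D = 12.516 / 32.2 = 0.3887

0.389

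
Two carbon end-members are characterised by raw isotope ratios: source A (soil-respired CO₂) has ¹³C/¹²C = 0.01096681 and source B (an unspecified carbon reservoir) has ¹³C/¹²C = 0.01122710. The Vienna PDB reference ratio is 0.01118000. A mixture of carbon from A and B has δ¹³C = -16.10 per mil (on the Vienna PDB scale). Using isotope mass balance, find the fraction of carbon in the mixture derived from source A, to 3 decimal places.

δ_A = (0.01096681/0.01118000 − 1)×1000 = (0.980931 − 1)×1000 = -19.069 per mil
δ_B = (0.01122710/0.01118000 − 1)×1000 = (1.004213 − 1)×1000 = 4.213 per mil
f_A = (δ_mix − δ_B)/(δ_A − δ_B) = (-16.10 − (4.213))/(-19.069 − (4.213))
f_A = -20.313 / -23.282 = 0.8725

0.872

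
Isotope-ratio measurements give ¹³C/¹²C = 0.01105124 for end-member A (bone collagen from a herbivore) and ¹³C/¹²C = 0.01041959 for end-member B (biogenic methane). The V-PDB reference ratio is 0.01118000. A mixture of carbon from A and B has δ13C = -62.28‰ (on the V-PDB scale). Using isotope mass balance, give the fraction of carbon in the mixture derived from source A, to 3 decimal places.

0.102

δ_A = (0.01105124/0.01118000 − 1)×1000 = (0.988483 − 1)×1000 = -11.517‰
δ_B = (0.01041959/0.01118000 − 1)×1000 = (0.931985 − 1)×1000 = -68.015‰
f_A = (δ_mix − δ_B)/(δ_A − δ_B) = (-62.28 − (-68.015))/(-11.517 − (-68.015))
f_A = 5.735 / 56.498 = 0.1015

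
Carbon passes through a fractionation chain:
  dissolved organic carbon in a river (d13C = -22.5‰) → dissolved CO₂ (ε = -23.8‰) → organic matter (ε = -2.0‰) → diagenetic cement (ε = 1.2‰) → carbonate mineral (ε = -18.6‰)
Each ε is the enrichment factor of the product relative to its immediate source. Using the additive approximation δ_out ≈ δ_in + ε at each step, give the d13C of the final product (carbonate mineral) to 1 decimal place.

-65.7‰

step 1: δ ≈ -22.5 + (-23.8) = -46.3‰
step 2: δ ≈ -46.3 + (-2.0) = -48.3‰
step 3: δ ≈ -48.3 + (1.2) = -47.1‰
step 4: δ ≈ -47.1 + (-18.6) = -65.7‰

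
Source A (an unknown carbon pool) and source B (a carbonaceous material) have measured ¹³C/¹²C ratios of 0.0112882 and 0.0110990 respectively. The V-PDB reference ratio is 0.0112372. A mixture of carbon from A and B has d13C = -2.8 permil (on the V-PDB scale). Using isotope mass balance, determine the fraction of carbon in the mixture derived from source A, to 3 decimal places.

δ_A = (0.0112882/0.0112372 − 1)×1000 = (1.004538 − 1)×1000 = 4.538 permil
δ_B = (0.0110990/0.0112372 − 1)×1000 = (0.987702 − 1)×1000 = -12.298 permil
f_A = (δ_mix − δ_B)/(δ_A − δ_B) = (-2.8 − (-12.298))/(4.538 − (-12.298))
f_A = 9.498 / 16.837 = 0.5641

0.564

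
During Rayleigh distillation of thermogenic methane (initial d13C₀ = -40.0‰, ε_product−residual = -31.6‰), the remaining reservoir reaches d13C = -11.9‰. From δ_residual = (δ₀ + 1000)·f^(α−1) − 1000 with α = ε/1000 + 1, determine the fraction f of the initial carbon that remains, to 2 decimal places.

α − 1 = ε/1000 = -0.0316
(δ_res + 1000)/(δ₀ + 1000) = (-11.9 + 1000)/(-40.0 + 1000) = 988.1/960.0 = 1.029271
f = 1.029271^(1/-0.0316) = exp(ln(1.029271)/-0.0316) = exp(0.02885/-0.0316)
f = exp(-0.9130) = 0.4013

0.40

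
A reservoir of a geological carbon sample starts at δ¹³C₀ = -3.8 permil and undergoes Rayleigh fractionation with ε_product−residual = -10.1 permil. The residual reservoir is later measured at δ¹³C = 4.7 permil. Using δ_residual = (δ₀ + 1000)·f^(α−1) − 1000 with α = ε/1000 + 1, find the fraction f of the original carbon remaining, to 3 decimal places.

α − 1 = ε/1000 = -0.0101
(δ_res + 1000)/(δ₀ + 1000) = (4.7 + 1000)/(-3.8 + 1000) = 1004.7/996.2 = 1.008532
f = 1.008532^(1/-0.0101) = exp(ln(1.008532)/-0.0101) = exp(0.00850/-0.0101)
f = exp(-0.8412) = 0.4312

0.431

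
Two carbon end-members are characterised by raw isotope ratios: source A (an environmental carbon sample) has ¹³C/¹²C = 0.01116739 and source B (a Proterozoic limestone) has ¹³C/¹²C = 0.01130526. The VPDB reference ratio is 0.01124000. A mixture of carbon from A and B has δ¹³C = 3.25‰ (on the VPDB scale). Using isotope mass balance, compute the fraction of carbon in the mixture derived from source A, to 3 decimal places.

0.208

δ_A = (0.01116739/0.01124000 − 1)×1000 = (0.993540 − 1)×1000 = -6.460‰
δ_B = (0.01130526/0.01124000 − 1)×1000 = (1.005806 − 1)×1000 = 5.806‰
f_A = (δ_mix − δ_B)/(δ_A − δ_B) = (3.25 − (5.806))/(-6.460 − (5.806))
f_A = -2.556 / -12.266 = 0.2084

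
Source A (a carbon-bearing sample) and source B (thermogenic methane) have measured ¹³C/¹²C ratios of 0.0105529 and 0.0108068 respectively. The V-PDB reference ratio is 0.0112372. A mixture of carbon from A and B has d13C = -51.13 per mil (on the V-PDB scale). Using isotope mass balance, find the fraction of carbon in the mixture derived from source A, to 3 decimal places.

0.568

δ_A = (0.0105529/0.0112372 − 1)×1000 = (0.939104 − 1)×1000 = -60.896 per mil
δ_B = (0.0108068/0.0112372 − 1)×1000 = (0.961699 − 1)×1000 = -38.301 per mil
f_A = (δ_mix − δ_B)/(δ_A − δ_B) = (-51.13 − (-38.301))/(-60.896 − (-38.301))
f_A = -12.829 / -22.595 = 0.5678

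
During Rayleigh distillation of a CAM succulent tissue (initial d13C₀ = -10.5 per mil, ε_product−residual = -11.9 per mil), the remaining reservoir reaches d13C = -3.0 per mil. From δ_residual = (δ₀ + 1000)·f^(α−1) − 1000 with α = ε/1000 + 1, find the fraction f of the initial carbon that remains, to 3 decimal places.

0.530

α − 1 = ε/1000 = -0.0119
(δ_res + 1000)/(δ₀ + 1000) = (-3.0 + 1000)/(-10.5 + 1000) = 997.0/989.5 = 1.007580
f = 1.007580^(1/-0.0119) = exp(ln(1.007580)/-0.0119) = exp(0.00755/-0.0119)
f = exp(-0.6345) = 0.5302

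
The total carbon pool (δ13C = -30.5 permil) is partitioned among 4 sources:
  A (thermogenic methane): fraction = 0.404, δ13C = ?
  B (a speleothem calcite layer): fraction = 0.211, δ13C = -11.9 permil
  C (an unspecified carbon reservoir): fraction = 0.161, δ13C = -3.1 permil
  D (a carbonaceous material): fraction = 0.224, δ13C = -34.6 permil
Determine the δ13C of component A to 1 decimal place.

-48.9 permil

Isotope mass balance: δ_bulk = Σ fᵢ·δᵢ.
-30.5 = 0.404×δ_A + 0.211×(-11.9) + 0.161×(-3.1) + 0.224×(-34.6)
0.404·δ_A = -30.5 − (-10.760) = -19.740
δ_A = -19.740 / 0.404 = -48.86 permil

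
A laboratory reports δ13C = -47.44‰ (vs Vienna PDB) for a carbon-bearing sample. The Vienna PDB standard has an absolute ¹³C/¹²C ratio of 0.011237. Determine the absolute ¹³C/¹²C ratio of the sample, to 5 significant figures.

0.010704

R_sample = R_standard × (δ13C/1000 + 1)
R_sample = 0.011237 × (-47.44/1000 + 1) = 0.011237 × 0.952560
R_sample = 0.0107039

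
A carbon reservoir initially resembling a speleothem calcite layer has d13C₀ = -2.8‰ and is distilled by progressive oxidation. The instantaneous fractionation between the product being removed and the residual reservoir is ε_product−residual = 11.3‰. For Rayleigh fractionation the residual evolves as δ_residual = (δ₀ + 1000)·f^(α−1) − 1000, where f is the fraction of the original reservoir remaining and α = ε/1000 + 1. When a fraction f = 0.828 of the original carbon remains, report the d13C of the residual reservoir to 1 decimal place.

-4.9‰

Rayleigh residual: δ_res = (δ₀ + 1000)·f^(α−1) − 1000
α = ε/1000 + 1 = 1.01130, so α − 1 = 0.01130
f^(α−1) = 0.828^(0.01130) = 0.997869
δ_res = (-2.8 + 1000) × 0.997869 − 1000 = 995.075 − 1000 = -4.92‰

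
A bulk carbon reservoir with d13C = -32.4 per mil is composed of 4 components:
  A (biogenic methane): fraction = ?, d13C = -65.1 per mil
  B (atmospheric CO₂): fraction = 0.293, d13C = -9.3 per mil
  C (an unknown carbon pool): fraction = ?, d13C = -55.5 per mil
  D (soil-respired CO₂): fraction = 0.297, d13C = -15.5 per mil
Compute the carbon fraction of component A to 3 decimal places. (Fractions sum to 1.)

0.241

Let f_A and f_C be the unknown fractions; fractions sum to 1 so f_A + f_C = 0.410.
Mass balance: Σ fᵢ·δᵢ = δ_bulk ⇒ f_A·(-65.1) + f_C·(-55.5) = -32.4 − (-7.328) = -25.072
Substitute f_C = 0.410 − f_A:
f_A·(-65.1 − -55.5) = -25.072 − 0.410×(-55.5) = -2.317
f_A = -2.317 / -9.6 = 0.2413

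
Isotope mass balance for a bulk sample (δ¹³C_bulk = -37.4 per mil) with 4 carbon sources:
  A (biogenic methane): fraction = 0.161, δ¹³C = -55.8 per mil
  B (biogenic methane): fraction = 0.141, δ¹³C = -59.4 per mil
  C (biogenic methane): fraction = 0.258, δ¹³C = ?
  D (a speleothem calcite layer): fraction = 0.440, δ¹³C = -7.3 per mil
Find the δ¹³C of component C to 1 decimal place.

-65.2 per mil

Isotope mass balance: δ_bulk = Σ fᵢ·δᵢ.
-37.4 = 0.161×(-55.8) + 0.141×(-59.4) + 0.258×δ_C + 0.440×(-7.3)
0.258·δ_C = -37.4 − (-20.571) = -16.829
δ_C = -16.829 / 0.258 = -65.23 per mil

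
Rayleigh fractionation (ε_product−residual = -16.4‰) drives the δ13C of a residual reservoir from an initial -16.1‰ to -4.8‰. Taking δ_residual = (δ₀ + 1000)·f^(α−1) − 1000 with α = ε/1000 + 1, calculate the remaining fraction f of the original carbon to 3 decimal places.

α − 1 = ε/1000 = -0.0164
(δ_res + 1000)/(δ₀ + 1000) = (-4.8 + 1000)/(-16.1 + 1000) = 995.2/983.9 = 1.011485
f = 1.011485^(1/-0.0164) = exp(ln(1.011485)/-0.0164) = exp(0.01142/-0.0164)
f = exp(-0.6963) = 0.4984

0.498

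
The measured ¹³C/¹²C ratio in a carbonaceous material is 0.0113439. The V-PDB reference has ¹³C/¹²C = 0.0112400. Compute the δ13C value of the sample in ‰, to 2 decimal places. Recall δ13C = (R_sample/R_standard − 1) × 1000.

9.24‰

δ13C = (R_sample / R_standard − 1) × 1000
R_sample / R_standard = 0.0113439 / 0.0112400 = 1.009244
δ13C = (1.009244 − 1) × 1000 = 9.244‰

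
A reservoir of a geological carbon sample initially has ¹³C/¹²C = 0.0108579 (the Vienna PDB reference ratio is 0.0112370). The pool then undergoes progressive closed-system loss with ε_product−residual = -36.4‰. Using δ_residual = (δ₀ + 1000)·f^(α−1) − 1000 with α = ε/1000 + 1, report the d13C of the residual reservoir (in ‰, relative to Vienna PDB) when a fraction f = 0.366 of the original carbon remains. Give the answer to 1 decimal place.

δ₀ = (0.0108579/0.0112370 − 1)×1000 = (0.966263 − 1)×1000 = -33.737‰
α − 1 = ε/1000 = -0.0364
f^(α−1) = 0.366^(-0.0364) = 1.037264
δ_res = (-33.737 + 1000) × 1.037264 − 1000 = 1002.270 − 1000 = 2.27‰

2.3‰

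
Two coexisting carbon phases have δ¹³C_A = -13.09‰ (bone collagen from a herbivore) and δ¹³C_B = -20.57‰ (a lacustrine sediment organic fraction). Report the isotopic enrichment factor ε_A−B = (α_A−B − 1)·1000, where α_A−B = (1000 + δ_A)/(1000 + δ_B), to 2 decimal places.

α_A−B = (1000 + -13.09) / (1000 + -20.57) = 986.91 / 979.43 = 1.007637
ε_A−B = (1.007637 − 1) × 1000 = 7.637‰
(The approximation ε ≈ δ_A − δ_B would give 7.48‰.)

7.64‰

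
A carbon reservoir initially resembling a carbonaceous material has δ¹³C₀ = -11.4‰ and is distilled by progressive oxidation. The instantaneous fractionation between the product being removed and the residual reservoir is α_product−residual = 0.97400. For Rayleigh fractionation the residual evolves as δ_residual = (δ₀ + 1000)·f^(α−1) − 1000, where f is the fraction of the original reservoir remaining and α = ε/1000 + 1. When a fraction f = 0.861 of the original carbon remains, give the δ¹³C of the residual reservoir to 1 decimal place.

-7.5‰

Rayleigh residual: δ_res = (δ₀ + 1000)·f^(α−1) − 1000
α − 1 = -0.02600
f^(α−1) = 0.861^(-0.02600) = 1.003899
δ_res = (-11.4 + 1000) × 1.003899 − 1000 = 992.454 − 1000 = -7.55‰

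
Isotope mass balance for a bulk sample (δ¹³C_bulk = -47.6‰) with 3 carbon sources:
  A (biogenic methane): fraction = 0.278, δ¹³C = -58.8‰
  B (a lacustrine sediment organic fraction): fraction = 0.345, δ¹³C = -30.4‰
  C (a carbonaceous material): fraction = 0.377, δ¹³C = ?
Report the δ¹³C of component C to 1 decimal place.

Isotope mass balance: δ_bulk = Σ fᵢ·δᵢ.
-47.6 = 0.278×(-58.8) + 0.345×(-30.4) + 0.377×δ_C
0.377·δ_C = -47.6 − (-26.834) = -20.766
δ_C = -20.766 / 0.377 = -55.08‰

-55.1‰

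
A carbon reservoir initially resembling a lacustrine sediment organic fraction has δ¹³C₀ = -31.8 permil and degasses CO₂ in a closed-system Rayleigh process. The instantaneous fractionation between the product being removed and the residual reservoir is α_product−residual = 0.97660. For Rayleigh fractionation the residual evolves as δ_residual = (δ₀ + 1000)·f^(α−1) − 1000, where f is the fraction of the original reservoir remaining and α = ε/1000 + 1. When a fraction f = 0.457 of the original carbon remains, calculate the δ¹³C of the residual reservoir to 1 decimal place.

Rayleigh residual: δ_res = (δ₀ + 1000)·f^(α−1) − 1000
α − 1 = -0.02340
f^(α−1) = 0.457^(-0.02340) = 1.018493
δ_res = (-31.8 + 1000) × 1.018493 − 1000 = 986.105 − 1000 = -13.90 permil

-13.9 permil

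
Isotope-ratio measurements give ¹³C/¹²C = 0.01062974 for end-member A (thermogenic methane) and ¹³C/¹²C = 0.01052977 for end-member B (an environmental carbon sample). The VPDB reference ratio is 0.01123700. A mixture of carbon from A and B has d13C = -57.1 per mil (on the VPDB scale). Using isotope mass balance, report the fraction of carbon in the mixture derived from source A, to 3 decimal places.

δ_A = (0.01062974/0.01123700 − 1)×1000 = (0.945959 − 1)×1000 = -54.041 per mil
δ_B = (0.01052977/0.01123700 − 1)×1000 = (0.937062 − 1)×1000 = -62.938 per mil
f_A = (δ_mix − δ_B)/(δ_A − δ_B) = (-57.1 − (-62.938))/(-54.041 − (-62.938))
f_A = 5.838 / 8.897 = 0.6562

0.656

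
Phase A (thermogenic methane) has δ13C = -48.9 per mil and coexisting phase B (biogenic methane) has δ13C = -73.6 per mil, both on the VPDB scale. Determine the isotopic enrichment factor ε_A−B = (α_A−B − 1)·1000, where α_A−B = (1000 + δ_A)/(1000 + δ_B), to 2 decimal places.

α_A−B = (1000 + -48.9) / (1000 + -73.6) = 951.1 / 926.4 = 1.026662
ε_A−B = (1.026662 − 1) × 1000 = 26.662 per mil
(The approximation ε ≈ δ_A − δ_B would give 24.7 per mil.)

26.66 per mil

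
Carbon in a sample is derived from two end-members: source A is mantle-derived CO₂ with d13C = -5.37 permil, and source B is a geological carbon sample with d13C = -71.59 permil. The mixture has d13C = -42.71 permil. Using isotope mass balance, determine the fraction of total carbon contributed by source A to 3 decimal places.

δ_mix = f_A·δ_A + (1 − f_A)·δ_B  ⇒  f_A = (δ_mix − δ_B)/(δ_A − δ_B)
f_A = (-42.71 − (-71.59)) / (-5.37 − (-71.59))
f_A = 28.88 / 66.22 = 0.4361

0.436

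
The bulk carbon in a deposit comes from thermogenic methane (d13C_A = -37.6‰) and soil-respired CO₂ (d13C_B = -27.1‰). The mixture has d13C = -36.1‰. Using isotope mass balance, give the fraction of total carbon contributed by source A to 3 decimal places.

0.857

δ_mix = f_A·δ_A + (1 − f_A)·δ_B  ⇒  f_A = (δ_mix − δ_B)/(δ_A − δ_B)
f_A = (-36.1 − (-27.1)) / (-37.6 − (-27.1))
f_A = -9.0 / -10.5 = 0.8571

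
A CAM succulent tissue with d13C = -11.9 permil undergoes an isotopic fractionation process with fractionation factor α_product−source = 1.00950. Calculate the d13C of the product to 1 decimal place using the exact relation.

δ_product = (δ_source + 1000)·α − 1000
δ_product = (-11.9 + 1000) × 1.00950 − 1000
δ_product = 997.487 − 1000 = -2.51 permil

-2.5 permil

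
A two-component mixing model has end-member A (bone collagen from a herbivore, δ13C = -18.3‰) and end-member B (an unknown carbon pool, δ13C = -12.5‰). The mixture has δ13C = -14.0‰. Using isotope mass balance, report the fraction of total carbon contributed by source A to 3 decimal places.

δ_mix = f_A·δ_A + (1 − f_A)·δ_B  ⇒  f_A = (δ_mix − δ_B)/(δ_A − δ_B)
f_A = (-14.0 − (-12.5)) / (-18.3 − (-12.5))
f_A = -1.5 / -5.8 = 0.2586

0.259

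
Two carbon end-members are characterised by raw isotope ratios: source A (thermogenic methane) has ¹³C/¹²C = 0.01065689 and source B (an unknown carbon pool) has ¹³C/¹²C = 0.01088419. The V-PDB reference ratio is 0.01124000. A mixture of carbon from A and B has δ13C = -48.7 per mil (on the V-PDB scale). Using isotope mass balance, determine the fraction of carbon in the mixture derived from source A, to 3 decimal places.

0.843

δ_A = (0.01065689/0.01124000 − 1)×1000 = (0.948122 − 1)×1000 = -51.878 per mil
δ_B = (0.01088419/0.01124000 − 1)×1000 = (0.968344 − 1)×1000 = -31.656 per mil
f_A = (δ_mix − δ_B)/(δ_A − δ_B) = (-48.7 − (-31.656))/(-51.878 − (-31.656))
f_A = -17.044 / -20.222 = 0.8428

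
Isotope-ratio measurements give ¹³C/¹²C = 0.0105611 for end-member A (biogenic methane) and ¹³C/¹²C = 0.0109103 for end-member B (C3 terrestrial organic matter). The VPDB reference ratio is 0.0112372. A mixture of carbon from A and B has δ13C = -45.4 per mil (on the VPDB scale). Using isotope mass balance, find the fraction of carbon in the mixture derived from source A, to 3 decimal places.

δ_A = (0.0105611/0.0112372 − 1)×1000 = (0.939834 − 1)×1000 = -60.166 per mil
δ_B = (0.0109103/0.0112372 − 1)×1000 = (0.970909 − 1)×1000 = -29.091 per mil
f_A = (δ_mix − δ_B)/(δ_A − δ_B) = (-45.4 − (-29.091))/(-60.166 − (-29.091))
f_A = -16.309 / -31.075 = 0.5248

0.525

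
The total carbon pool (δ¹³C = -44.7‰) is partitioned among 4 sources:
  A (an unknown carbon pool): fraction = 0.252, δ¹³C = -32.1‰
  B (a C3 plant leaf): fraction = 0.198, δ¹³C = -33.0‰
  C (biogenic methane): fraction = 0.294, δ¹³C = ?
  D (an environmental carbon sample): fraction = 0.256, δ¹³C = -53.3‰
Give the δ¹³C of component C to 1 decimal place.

-55.9‰

Isotope mass balance: δ_bulk = Σ fᵢ·δᵢ.
-44.7 = 0.252×(-32.1) + 0.198×(-33.0) + 0.294×δ_C + 0.256×(-53.3)
0.294·δ_C = -44.7 − (-28.268) = -16.432
δ_C = -16.432 / 0.294 = -55.89‰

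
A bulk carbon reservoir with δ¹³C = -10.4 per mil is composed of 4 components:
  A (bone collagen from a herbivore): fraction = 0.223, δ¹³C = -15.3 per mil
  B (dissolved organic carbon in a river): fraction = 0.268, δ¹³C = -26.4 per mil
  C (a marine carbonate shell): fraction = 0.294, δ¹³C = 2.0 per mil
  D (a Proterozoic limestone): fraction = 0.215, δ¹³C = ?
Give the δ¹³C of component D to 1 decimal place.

-2.3 per mil

Isotope mass balance: δ_bulk = Σ fᵢ·δᵢ.
-10.4 = 0.223×(-15.3) + 0.268×(-26.4) + 0.294×(2.0) + 0.215×δ_D
0.215·δ_D = -10.4 − (-9.899) = -0.501
δ_D = -0.501 / 0.215 = -2.33 per mil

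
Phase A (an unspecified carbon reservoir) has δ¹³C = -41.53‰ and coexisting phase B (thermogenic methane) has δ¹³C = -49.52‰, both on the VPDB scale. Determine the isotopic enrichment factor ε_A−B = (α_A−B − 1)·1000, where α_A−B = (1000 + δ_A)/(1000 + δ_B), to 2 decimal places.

α_A−B = (1000 + -41.53) / (1000 + -49.52) = 958.47 / 950.48 = 1.008406
ε_A−B = (1.008406 − 1) × 1000 = 8.406‰
(The approximation ε ≈ δ_A − δ_B would give 7.99‰.)

8.41‰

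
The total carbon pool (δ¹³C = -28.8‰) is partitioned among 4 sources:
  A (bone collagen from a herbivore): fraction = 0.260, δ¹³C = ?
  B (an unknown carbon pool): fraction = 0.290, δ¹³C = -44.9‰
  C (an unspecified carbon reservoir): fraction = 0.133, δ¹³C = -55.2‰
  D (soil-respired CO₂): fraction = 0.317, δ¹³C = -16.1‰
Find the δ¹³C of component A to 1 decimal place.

-12.8‰

Isotope mass balance: δ_bulk = Σ fᵢ·δᵢ.
-28.8 = 0.260×δ_A + 0.290×(-44.9) + 0.133×(-55.2) + 0.317×(-16.1)
0.260·δ_A = -28.8 − (-25.466) = -3.334
δ_A = -3.334 / 0.260 = -12.82‰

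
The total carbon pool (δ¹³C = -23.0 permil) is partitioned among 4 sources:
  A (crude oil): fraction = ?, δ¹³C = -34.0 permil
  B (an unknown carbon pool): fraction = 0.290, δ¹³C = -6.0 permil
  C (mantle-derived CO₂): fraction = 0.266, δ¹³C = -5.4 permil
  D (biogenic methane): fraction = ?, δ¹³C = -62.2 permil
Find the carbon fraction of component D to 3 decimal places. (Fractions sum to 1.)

0.168

Let f_D and f_A be the unknown fractions; fractions sum to 1 so f_D + f_A = 0.444.
Mass balance: Σ fᵢ·δᵢ = δ_bulk ⇒ f_D·(-62.2) + f_A·(-34.0) = -23.0 − (-3.176) = -19.824
Substitute f_A = 0.444 − f_D:
f_D·(-62.2 − -34.0) = -19.824 − 0.444×(-34.0) = -4.728
f_D = -4.728 / -28.2 = 0.1676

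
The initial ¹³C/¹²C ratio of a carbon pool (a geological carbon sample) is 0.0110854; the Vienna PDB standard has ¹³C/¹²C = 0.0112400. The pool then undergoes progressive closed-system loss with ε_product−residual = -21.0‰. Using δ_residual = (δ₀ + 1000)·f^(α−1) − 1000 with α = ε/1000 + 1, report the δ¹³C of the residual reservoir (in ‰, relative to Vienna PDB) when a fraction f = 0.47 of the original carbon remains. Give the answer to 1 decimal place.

δ₀ = (0.0110854/0.0112400 − 1)×1000 = (0.986246 − 1)×1000 = -13.754‰
α − 1 = ε/1000 = -0.0210
f^(α−1) = 0.47^(-0.0210) = 1.015982
δ_res = (-13.754 + 1000) × 1.015982 − 1000 = 1002.008 − 1000 = 2.01‰

2.0‰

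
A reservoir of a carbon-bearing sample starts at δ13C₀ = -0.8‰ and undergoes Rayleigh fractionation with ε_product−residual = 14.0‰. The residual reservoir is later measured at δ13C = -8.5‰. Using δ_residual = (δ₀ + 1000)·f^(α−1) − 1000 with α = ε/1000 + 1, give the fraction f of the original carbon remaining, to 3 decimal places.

α − 1 = ε/1000 = 0.0140
(δ_res + 1000)/(δ₀ + 1000) = (-8.5 + 1000)/(-0.8 + 1000) = 991.5/999.2 = 0.992294
f = 0.992294^(1/0.0140) = exp(ln(0.992294)/0.0140) = exp(-0.00774/0.0140)
f = exp(-0.5526) = 0.5755

0.575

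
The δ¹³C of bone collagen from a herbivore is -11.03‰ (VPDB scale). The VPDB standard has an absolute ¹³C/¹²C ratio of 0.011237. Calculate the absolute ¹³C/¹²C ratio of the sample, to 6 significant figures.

0.0111131

R_sample = R_standard × (δ¹³C/1000 + 1)
R_sample = 0.011237 × (-11.03/1000 + 1) = 0.011237 × 0.988970
R_sample = 0.0111131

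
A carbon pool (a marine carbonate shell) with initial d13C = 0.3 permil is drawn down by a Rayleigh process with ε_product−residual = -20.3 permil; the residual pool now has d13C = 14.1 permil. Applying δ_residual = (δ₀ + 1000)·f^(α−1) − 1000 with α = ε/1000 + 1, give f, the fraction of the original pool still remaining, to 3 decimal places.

0.509

α − 1 = ε/1000 = -0.0203
(δ_res + 1000)/(δ₀ + 1000) = (14.1 + 1000)/(0.3 + 1000) = 1014.1/1000.3 = 1.013796
f = 1.013796^(1/-0.0203) = exp(ln(1.013796)/-0.0203) = exp(0.01370/-0.0203)
f = exp(-0.6750) = 0.5092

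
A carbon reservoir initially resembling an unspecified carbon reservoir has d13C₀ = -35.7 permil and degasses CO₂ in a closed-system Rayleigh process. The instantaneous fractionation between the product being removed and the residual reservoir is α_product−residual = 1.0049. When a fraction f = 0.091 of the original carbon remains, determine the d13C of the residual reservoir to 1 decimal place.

-47.0 permil

Rayleigh residual: δ_res = (δ₀ + 1000)·f^(α−1) − 1000
α − 1 = 0.00490
f^(α−1) = 0.091^(0.00490) = 0.988324
δ_res = (-35.7 + 1000) × 0.988324 − 1000 = 953.041 − 1000 = -46.96 permil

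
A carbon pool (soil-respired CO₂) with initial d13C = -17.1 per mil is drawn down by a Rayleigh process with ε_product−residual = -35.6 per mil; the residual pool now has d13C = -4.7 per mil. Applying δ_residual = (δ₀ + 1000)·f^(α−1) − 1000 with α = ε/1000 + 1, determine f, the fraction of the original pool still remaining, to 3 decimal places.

α − 1 = ε/1000 = -0.0356
(δ_res + 1000)/(δ₀ + 1000) = (-4.7 + 1000)/(-17.1 + 1000) = 995.3/982.9 = 1.012616
f = 1.012616^(1/-0.0356) = exp(ln(1.012616)/-0.0356) = exp(0.01254/-0.0356)
f = exp(-0.3522) = 0.7032

0.703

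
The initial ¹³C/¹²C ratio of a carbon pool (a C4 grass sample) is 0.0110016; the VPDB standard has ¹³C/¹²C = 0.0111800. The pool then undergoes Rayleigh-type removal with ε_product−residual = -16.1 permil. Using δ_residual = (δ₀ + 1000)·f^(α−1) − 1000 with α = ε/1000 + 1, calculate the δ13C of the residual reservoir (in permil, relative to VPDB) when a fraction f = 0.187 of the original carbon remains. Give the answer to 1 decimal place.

11.0 permil

δ₀ = (0.0110016/0.0111800 − 1)×1000 = (0.984043 − 1)×1000 = -15.957 permil
α − 1 = ε/1000 = -0.0161
f^(α−1) = 0.187^(-0.0161) = 1.027362
δ_res = (-15.957 + 1000) × 1.027362 − 1000 = 1010.968 − 1000 = 10.97 permil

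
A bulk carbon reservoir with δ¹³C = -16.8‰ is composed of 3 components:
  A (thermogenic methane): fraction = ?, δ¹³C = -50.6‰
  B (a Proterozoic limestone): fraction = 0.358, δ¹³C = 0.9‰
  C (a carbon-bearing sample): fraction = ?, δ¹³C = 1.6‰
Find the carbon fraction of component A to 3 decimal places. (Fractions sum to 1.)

0.348

Let f_A and f_C be the unknown fractions; fractions sum to 1 so f_A + f_C = 0.642.
Mass balance: Σ fᵢ·δᵢ = δ_bulk ⇒ f_A·(-50.6) + f_C·(1.6) = -16.8 − (0.322) = -17.122
Substitute f_C = 0.642 − f_A:
f_A·(-50.6 − 1.6) = -17.122 − 0.642×(1.6) = -18.149
f_A = -18.149 / -52.2 = 0.3477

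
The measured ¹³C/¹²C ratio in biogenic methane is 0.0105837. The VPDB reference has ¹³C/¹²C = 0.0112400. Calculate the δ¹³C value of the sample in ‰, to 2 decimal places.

-58.39‰

δ¹³C = (R_sample / R_standard − 1) × 1000
R_sample / R_standard = 0.0105837 / 0.0112400 = 0.941610
δ¹³C = (0.941610 − 1) × 1000 = -58.390‰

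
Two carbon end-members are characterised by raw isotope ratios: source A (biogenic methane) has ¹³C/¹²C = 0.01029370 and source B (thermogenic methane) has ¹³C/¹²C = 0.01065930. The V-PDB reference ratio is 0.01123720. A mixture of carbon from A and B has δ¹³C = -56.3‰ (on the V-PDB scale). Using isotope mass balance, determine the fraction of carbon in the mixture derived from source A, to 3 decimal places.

δ_A = (0.01029370/0.01123720 − 1)×1000 = (0.916038 − 1)×1000 = -83.962‰
δ_B = (0.01065930/0.01123720 − 1)×1000 = (0.948573 − 1)×1000 = -51.427‰
f_A = (δ_mix − δ_B)/(δ_A − δ_B) = (-56.3 − (-51.427))/(-83.962 − (-51.427))
f_A = -4.873 / -32.535 = 0.1498

0.150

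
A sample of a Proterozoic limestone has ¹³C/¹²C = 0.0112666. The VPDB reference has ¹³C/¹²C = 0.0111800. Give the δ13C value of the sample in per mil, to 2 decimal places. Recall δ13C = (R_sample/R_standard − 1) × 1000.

7.75 per mil

δ13C = (R_sample / R_standard − 1) × 1000
R_sample / R_standard = 0.0112666 / 0.0111800 = 1.007746
δ13C = (1.007746 − 1) × 1000 = 7.746 per mil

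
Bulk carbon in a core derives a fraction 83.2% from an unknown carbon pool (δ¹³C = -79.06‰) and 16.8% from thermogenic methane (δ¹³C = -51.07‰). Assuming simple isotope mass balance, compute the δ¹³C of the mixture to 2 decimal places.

-74.36‰

δ_mix = f_A·δ_A + f_B·δ_B
δ_mix = 0.832 × (-79.06) + 0.168 × (-51.07)
δ_mix = -65.778 + -8.580 = -74.358‰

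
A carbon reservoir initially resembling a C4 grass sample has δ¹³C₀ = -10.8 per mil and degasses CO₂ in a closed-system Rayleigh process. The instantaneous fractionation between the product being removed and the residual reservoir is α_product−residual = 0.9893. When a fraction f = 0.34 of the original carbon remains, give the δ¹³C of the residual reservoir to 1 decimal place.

Rayleigh residual: δ_res = (δ₀ + 1000)·f^(α−1) − 1000
α − 1 = -0.01070
f^(α−1) = 0.34^(-0.01070) = 1.011610
δ_res = (-10.8 + 1000) × 1.011610 − 1000 = 1000.685 − 1000 = 0.68 per mil

0.7 per mil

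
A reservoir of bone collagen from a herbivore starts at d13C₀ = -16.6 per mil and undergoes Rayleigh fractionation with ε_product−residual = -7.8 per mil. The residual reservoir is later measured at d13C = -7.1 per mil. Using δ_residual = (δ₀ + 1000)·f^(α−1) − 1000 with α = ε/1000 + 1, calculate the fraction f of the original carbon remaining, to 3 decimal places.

0.292

α − 1 = ε/1000 = -0.0078
(δ_res + 1000)/(δ₀ + 1000) = (-7.1 + 1000)/(-16.6 + 1000) = 992.9/983.4 = 1.009660
f = 1.009660^(1/-0.0078) = exp(ln(1.009660)/-0.0078) = exp(0.00961/-0.0078)
f = exp(-1.2326) = 0.2915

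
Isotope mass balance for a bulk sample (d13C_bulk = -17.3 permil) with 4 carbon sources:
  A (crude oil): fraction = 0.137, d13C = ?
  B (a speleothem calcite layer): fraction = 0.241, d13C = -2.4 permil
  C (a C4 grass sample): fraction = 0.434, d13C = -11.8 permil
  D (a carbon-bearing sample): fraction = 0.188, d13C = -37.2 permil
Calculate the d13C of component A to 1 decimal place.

-33.6 permil

Isotope mass balance: δ_bulk = Σ fᵢ·δᵢ.
-17.3 = 0.137×δ_A + 0.241×(-2.4) + 0.434×(-11.8) + 0.188×(-37.2)
0.137·δ_A = -17.3 − (-12.693) = -4.607
δ_A = -4.607 / 0.137 = -33.63 permil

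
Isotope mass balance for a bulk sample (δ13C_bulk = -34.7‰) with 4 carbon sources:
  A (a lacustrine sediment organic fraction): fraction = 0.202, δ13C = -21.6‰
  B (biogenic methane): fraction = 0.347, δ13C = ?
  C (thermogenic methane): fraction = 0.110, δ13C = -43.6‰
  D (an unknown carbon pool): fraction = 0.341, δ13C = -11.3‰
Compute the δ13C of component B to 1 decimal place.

Isotope mass balance: δ_bulk = Σ fᵢ·δᵢ.
-34.7 = 0.202×(-21.6) + 0.347×δ_B + 0.110×(-43.6) + 0.341×(-11.3)
0.347·δ_B = -34.7 − (-13.013) = -21.688
δ_B = -21.688 / 0.347 = -62.50‰

-62.5‰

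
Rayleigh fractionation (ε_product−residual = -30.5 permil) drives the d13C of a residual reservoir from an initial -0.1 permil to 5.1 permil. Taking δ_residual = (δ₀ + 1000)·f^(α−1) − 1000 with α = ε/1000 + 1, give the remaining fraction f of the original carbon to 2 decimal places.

0.84

α − 1 = ε/1000 = -0.0305
(δ_res + 1000)/(δ₀ + 1000) = (5.1 + 1000)/(-0.1 + 1000) = 1005.1/999.9 = 1.005201
f = 1.005201^(1/-0.0305) = exp(ln(1.005201)/-0.0305) = exp(0.00519/-0.0305)
f = exp(-0.1701) = 0.8436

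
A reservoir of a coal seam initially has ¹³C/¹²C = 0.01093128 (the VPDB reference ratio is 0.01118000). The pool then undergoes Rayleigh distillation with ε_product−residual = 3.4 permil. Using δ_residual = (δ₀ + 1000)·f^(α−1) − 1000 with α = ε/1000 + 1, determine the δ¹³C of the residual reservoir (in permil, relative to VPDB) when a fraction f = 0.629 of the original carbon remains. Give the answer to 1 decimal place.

δ₀ = (0.01093128/0.01118000 − 1)×1000 = (0.977753 − 1)×1000 = -22.247 permil
α − 1 = ε/1000 = 0.0034
f^(α−1) = 0.629^(0.0034) = 0.998425
δ_res = (-22.247 + 1000) × 0.998425 − 1000 = 976.213 − 1000 = -23.79 permil

-23.8 permil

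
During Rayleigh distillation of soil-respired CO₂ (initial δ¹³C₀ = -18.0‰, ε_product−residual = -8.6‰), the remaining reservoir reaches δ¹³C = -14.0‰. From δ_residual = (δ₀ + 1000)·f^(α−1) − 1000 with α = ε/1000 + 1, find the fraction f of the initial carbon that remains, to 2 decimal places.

α − 1 = ε/1000 = -0.0086
(δ_res + 1000)/(δ₀ + 1000) = (-14.0 + 1000)/(-18.0 + 1000) = 986.0/982.0 = 1.004073
f = 1.004073^(1/-0.0086) = exp(ln(1.004073)/-0.0086) = exp(0.00407/-0.0086)
f = exp(-0.4727) = 0.6233

0.62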